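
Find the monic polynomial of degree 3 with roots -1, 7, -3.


A monic polynomial with roots -1, 7, -3 is:
p(x) = (x + 1)(x - 7)(x + 3)
After multiplying by (x + 1): x + 1
After multiplying by (x - 7): x^2 - 6x - 7
After multiplying by (x + 3): x^3 - 3x^2 - 25x - 21

x^3 - 3x^2 - 25x - 21


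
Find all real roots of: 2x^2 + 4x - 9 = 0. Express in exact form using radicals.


Using the quadratic formula: x = (-b ± sqrt(b^2 - 4ac)) / (2a)
Here a = 2, b = 4, c = -9
Discriminant = b^2 - 4ac = 4^2 - 4(2)(-9) = 16 + 72 = 88
Since discriminant = 88 > 0, there are two real roots.
x = (-4 ± 2*sqrt(22)) / 4
Simplifying: x = (-2 ± sqrt(22)) / 2
Numerically: x ≈ 1.3452 or x ≈ -3.3452

x = (-2 + sqrt(22)) / 2 or x = (-2 - sqrt(22)) / 2


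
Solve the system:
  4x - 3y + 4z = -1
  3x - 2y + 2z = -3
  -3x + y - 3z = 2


Using Cramer's rule. Expand each determinant along the first row.
D  = 4*[(-2)*(-3) - 2*1] - (-3)*[3*(-3) - 2*(-3)] + 4*[3*1 - (-2)*(-3)]
  = 4*(4) - (-3)*(-3) + 4*(-3) = -5
Dx = (-1)*[(-2)*(-3) - 2*1] - (-3)*[(-3)*(-3) - 2*2] + 4*[(-3)*1 - (-2)*2]
  = (-1)*(4) - (-3)*(5) + 4*(1) = 15
Dy = 4*[(-3)*(-3) - 2*2] - (-1)*[3*(-3) - 2*(-3)] + 4*[3*2 - (-3)*(-3)]
  = 4*(5) - (-1)*(-3) + 4*(-3) = 5
Dz = 4*[(-2)*2 - (-3)*1] - (-3)*[3*2 - (-3)*(-3)] + (-1)*[3*1 - (-2)*(-3)]
  = 4*(-1) - (-3)*(-3) + (-1)*(-3) = -10
x = Dx/D = 15/-5 = -3, y = Dy/D = 5/-5 = -1, z = Dz/D = -10/-5 = 2
Check eq1: (4)(-3) + (-3)(-1) + (4)(2) = -1 = -1 ✓
Check eq2: (3)(-3) + (-2)(-1) + (2)(2) = -3 = -3 ✓
Check eq3: (-3)(-3) + (1)(-1) + (-3)(2) = 2 = 2 ✓

x = -3, y = -1, z = 2


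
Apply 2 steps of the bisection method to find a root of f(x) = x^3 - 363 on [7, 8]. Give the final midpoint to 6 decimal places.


f(x) = x^3 - 363
f(7) = -20 < 0
f(8) = 149 > 0

Step 1: midpoint = (7.000000 + 8.000000)/2 = 7.500000
  f(7.500000) = 58.875000
  f(mid) > 0, so root is in [7.000000, 7.500000]

Step 2: midpoint = (7.000000 + 7.500000)/2 = 7.250000
  f(7.250000) = 18.078125
  f(mid) > 0, so root is in [7.000000, 7.250000]

midpoint = 7.250000


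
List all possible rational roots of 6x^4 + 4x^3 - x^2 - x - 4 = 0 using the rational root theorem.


Rational root theorem: possible roots are ±p/q where:
  p divides the constant term (-4): p ∈ {1, 2, 4}
  q divides the leading coefficient (6): q ∈ {1, 2, 3, 6}

All possible rational roots: -4, -2, -4/3, -1, -2/3, -1/2, -1/3, -1/6, 1/6, 1/3, 1/2, 2/3, 1, 4/3, 2, 4

-4, -2, -4/3, -1, -2/3, -1/2, -1/3, -1/6, 1/6, 1/3, 1/2, 2/3, 1, 4/3, 2, 4


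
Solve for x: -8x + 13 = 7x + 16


Starting with: -8x + 13 = 7x + 16
Move all x terms to left: (-8 - 7)x = 16 - 13
Simplify: -15x = 3
Divide both sides by -15: x = -1/5

x = -1/5


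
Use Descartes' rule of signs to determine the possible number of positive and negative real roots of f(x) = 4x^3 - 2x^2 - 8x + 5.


Descartes' rule of signs:

For positive roots, count sign changes in f(x) = 4x^3 - 2x^2 - 8x + 5:
Signs of coefficients: +, -, -, +
Number of sign changes: 2
Possible positive real roots: 2, 0

For negative roots, examine f(-x) = -4x^3 - 2x^2 + 8x + 5:
Signs of coefficients: -, -, +, +
Number of sign changes: 1
Possible negative real roots: 1

Positive roots: 2 or 0; Negative roots: 1


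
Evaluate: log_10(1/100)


We need the exponent such that 10^? = 1/100
10^(-2) = 1/10^2 = 1/100
Therefore log_10(1/100) = -2

-2


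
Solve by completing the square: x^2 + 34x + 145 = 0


Start: x^2 + 34x + 145 = 0
Move constant: x^2 + 34x = -145
Half of 34 is 17, squared is 289
Add 289 to both sides: x^2 + 34x + 289 = 144
(x + 17)^2 = 144
x + 17 = ±12
x = -17 + 12 = -5 or x = -17 - 12 = -29

x = -29, x = -5


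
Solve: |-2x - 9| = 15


An absolute value equation |expr| = 15 gives two cases:
Case 1: -2x - 9 = 15
  -2x = 24, so x = -12
Case 2: -2x - 9 = -15
  -2x = -6, so x = 3

x = -12, x = 3


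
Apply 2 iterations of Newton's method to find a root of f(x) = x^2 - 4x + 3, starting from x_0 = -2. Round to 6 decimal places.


Newton's method: x_(n+1) = x_n - f(x_n)/f'(x_n)
f(x) = x^2 - 4x + 3
f'(x) = 2x - 4

Iteration 1:
  f(-2.000000) = 15.000000
  f'(-2.000000) = -8.000000
  x_1 = -2.000000 - (15.000000)/(-8.000000) = -0.125000

Iteration 2:
  f(-0.125000) = 3.515625
  f'(-0.125000) = -4.250000
  x_2 = -0.125000 - (3.515625)/(-4.250000) = 0.702206

x_2 = 0.702206


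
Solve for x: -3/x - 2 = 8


Subtract -2 from both sides: -3/x = 10
Multiply both sides by x: -3 = 10 * x
Divide by 10: x = -3/10

x = -3/10


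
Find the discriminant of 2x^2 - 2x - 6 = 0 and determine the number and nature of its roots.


For ax^2 + bx + c = 0, discriminant D = b^2 - 4ac
Here a = 2, b = -2, c = -6
D = (-2)^2 - 4(2)(-6) = 4 + 48 = 52

D = 52 > 0 but not a perfect square
The equation has 2 distinct real irrational roots.

Discriminant = 52, 2 distinct real irrational roots


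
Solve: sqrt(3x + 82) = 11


Square both sides: 3x + 82 = 11^2 = 121
3x = 121 - 82 = 39
x = 13
Check: sqrt(3*13 + 82) = sqrt(121) = 11 ✓

x = 13


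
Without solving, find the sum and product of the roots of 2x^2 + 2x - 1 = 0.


By Vieta's formulas for ax^2 + bx + c = 0:
  Sum of roots = -b/a
  Product of roots = c/a

Here a = 2, b = 2, c = -1
Sum = -(2)/2 = -1
Product = -1/2 = -1/2

Sum = -1, Product = -1/2


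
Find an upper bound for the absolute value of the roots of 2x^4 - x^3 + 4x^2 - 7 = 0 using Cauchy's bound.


Cauchy's bound: all roots r satisfy |r| <= 1 + max(|a_i/a_n|) for i = 0,...,n-1
where a_n is the leading coefficient.

Coefficients: [2, -1, 4, 0, -7]
Leading coefficient a_n = 2
Ratios |a_i/a_n|: 1/2, 2, 0, 7/2
Maximum ratio: 7/2
Cauchy's bound: |r| <= 1 + 7/2 = 9/2

Upper bound = 9/2


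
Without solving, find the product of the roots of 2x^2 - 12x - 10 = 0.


By Vieta's formulas for ax^2 + bx + c = 0:
  Sum of roots = -b/a
  Product of roots = c/a

Here a = 2, b = -12, c = -10
Sum = -(-12)/2 = 6
Product = -10/2 = -5

Product = -5


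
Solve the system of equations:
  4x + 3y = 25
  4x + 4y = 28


Using Cramer's rule:
Determinant D = (4)(4) - (4)(3) = 16 - 12 = 4
Dx = (25)(4) - (28)(3) = 100 - 84 = 16
Dy = (4)(28) - (4)(25) = 112 - 100 = 12
x = Dx/D = 16/4 = 4
y = Dy/D = 12/4 = 3

x = 4, y = 3


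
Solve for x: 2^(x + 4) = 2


Express both sides with the same base.
2 = 2^1
Since the bases match, equate exponents: x + 4 = 1
So x = 1 - (4) = -3

x = -3


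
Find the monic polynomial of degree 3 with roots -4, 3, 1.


A monic polynomial with roots -4, 3, 1 is:
p(x) = (x + 4)(x - 3)(x - 1)
After multiplying by (x + 4): x + 4
After multiplying by (x - 3): x^2 + x - 12
After multiplying by (x - 1): x^3 - 13x + 12

x^3 - 13x + 12


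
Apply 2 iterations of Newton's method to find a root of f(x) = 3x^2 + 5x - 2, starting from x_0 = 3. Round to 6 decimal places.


Newton's method: x_(n+1) = x_n - f(x_n)/f'(x_n)
f(x) = 3x^2 + 5x - 2
f'(x) = 6x + 5

Iteration 1:
  f(3.000000) = 40.000000
  f'(3.000000) = 23.000000
  x_1 = 3.000000 - (40.000000)/(23.000000) = 1.260870

Iteration 2:
  f(1.260870) = 9.073724
  f'(1.260870) = 12.565217
  x_2 = 1.260870 - (9.073724)/(12.565217) = 0.538739

x_2 = 0.538739


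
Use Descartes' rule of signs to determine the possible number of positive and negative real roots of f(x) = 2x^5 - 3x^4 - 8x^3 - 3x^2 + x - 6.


Descartes' rule of signs:

For positive roots, count sign changes in f(x) = 2x^5 - 3x^4 - 8x^3 - 3x^2 + x - 6:
Signs of coefficients: +, -, -, -, +, -
Number of sign changes: 3
Possible positive real roots: 3, 1

For negative roots, examine f(-x) = -2x^5 - 3x^4 + 8x^3 - 3x^2 - x - 6:
Signs of coefficients: -, -, +, -, -, -
Number of sign changes: 2
Possible negative real roots: 2, 0

Positive roots: 3 or 1; Negative roots: 2 or 0


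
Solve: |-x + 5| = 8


An absolute value equation |expr| = 8 gives two cases:
Case 1: -x + 5 = 8
  -x = 3, so x = -3
Case 2: -x + 5 = -8
  -x = -13, so x = 13

x = -3, x = 13


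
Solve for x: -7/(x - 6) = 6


Multiply both sides by (x - 6): -7 = 6(x - 6)
Distribute: -7 = 6x - 36
6x = -7 + 36 = 29
x = 29/6

x = 29/6


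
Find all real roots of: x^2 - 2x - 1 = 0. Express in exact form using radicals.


Using the quadratic formula: x = (-b ± sqrt(b^2 - 4ac)) / (2a)
Here a = 1, b = -2, c = -1
Discriminant = b^2 - 4ac = (-2)^2 - 4(1)(-1) = 4 + 4 = 8
Since discriminant = 8 > 0, there are two real roots.
x = (2 ± 2*sqrt(2)) / 2
Simplifying: x = 1 ± sqrt(2)
Numerically: x ≈ 2.4142 or x ≈ -0.4142

x = 1 + sqrt(2) or x = 1 - sqrt(2)


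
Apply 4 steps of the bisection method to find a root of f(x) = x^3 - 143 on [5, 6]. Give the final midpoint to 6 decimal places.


f(x) = x^3 - 143
f(5) = -18 < 0
f(6) = 73 > 0

Step 1: midpoint = (5.000000 + 6.000000)/2 = 5.500000
  f(5.500000) = 23.375000
  f(mid) > 0, so root is in [5.000000, 5.500000]

Step 2: midpoint = (5.000000 + 5.500000)/2 = 5.250000
  f(5.250000) = 1.703125
  f(mid) > 0, so root is in [5.000000, 5.250000]

Step 3: midpoint = (5.000000 + 5.250000)/2 = 5.125000
  f(5.125000) = -8.388672
  f(mid) < 0, so root is in [5.125000, 5.250000]

Step 4: midpoint = (5.125000 + 5.250000)/2 = 5.187500
  f(5.187500) = -3.403564
  f(mid) < 0, so root is in [5.187500, 5.250000]

midpoint = 5.187500


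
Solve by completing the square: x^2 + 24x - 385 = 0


Start: x^2 + 24x - 385 = 0
Move constant: x^2 + 24x = 385
Half of 24 is 12, squared is 144
Add 144 to both sides: x^2 + 24x + 144 = 529
(x + 12)^2 = 529
x + 12 = ±23
x = -12 + 23 = 11 or x = -12 - 23 = -35

x = -35, x = 11


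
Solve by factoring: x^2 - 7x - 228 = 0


We need two numbers that multiply to -228 and add to -7.
Those numbers are 12 and -19 (since 12 * (-19) = -228 and 12 + (-19) = -7).
So x^2 - 7x - 228 = (x + 12)(x - 19) = 0
Setting each factor to zero: x = -12 or x = 19

x = -12, x = 19


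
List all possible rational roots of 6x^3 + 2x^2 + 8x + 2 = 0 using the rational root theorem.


Rational root theorem: possible roots are ±p/q where:
  p divides the constant term (2): p ∈ {1, 2}
  q divides the leading coefficient (6): q ∈ {1, 2, 3, 6}

All possible rational roots: -2, -1, -2/3, -1/2, -1/3, -1/6, 1/6, 1/3, 1/2, 2/3, 1, 2

-2, -1, -2/3, -1/2, -1/3, -1/6, 1/6, 1/3, 1/2, 2/3, 1, 2


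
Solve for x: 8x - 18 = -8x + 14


Starting with: 8x - 18 = -8x + 14
Move all x terms to left: (8 + 8)x = 14 + 18
Simplify: 16x = 32
Divide both sides by 16: x = 2

x = 2


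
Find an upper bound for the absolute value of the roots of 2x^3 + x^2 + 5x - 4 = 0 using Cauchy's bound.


Cauchy's bound: all roots r satisfy |r| <= 1 + max(|a_i/a_n|) for i = 0,...,n-1
where a_n is the leading coefficient.

Coefficients: [2, 1, 5, -4]
Leading coefficient a_n = 2
Ratios |a_i/a_n|: 1/2, 5/2, 2
Maximum ratio: 5/2
Cauchy's bound: |r| <= 1 + 5/2 = 7/2

Upper bound = 7/2


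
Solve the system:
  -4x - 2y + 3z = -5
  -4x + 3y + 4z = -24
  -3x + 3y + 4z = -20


Using Cramer's rule. Expand each determinant along the first row.
D  = (-4)*[3*4 - 4*3] - (-2)*[(-4)*4 - 4*(-3)] + 3*[(-4)*3 - 3*(-3)]
  = (-4)*(0) - (-2)*(-4) + 3*(-3) = -17
Dx = (-5)*[3*4 - 4*3] - (-2)*[(-24)*4 - 4*(-20)] + 3*[(-24)*3 - 3*(-20)]
  = (-5)*(0) - (-2)*(-16) + 3*(-12) = -68
Dy = (-4)*[(-24)*4 - 4*(-20)] - (-5)*[(-4)*4 - 4*(-3)] + 3*[(-4)*(-20) - (-24)*(-3)]
  = (-4)*(-16) - (-5)*(-4) + 3*(8) = 68
Dz = (-4)*[3*(-20) - (-24)*3] - (-2)*[(-4)*(-20) - (-24)*(-3)] + (-5)*[(-4)*3 - 3*(-3)]
  = (-4)*(12) - (-2)*(8) + (-5)*(-3) = -17
x = Dx/D = -68/-17 = 4, y = Dy/D = 68/-17 = -4, z = Dz/D = -17/-17 = 1
Check eq1: (-4)(4) + (-2)(-4) + (3)(1) = -5 = -5 ✓
Check eq2: (-4)(4) + (3)(-4) + (4)(1) = -24 = -24 ✓
Check eq3: (-3)(4) + (3)(-4) + (4)(1) = -20 = -20 ✓

x = 4, y = -4, z = 1


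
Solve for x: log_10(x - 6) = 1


Convert to exponential form: x - 6 = 10^1 = 10
x = 10 + 6 = 16
Check: log_10(16 - 6) = log_10(10) = log_10(10) = 1 ✓

x = 16


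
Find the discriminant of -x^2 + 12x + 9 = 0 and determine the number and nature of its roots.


For ax^2 + bx + c = 0, discriminant D = b^2 - 4ac
Here a = -1, b = 12, c = 9
D = (12)^2 - 4(-1)(9) = 144 + 36 = 180

D = 180 > 0 but not a perfect square
The equation has 2 distinct real irrational roots.

Discriminant = 180, 2 distinct real irrational roots


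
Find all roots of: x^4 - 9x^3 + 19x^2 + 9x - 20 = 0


Let p(x) = x^4 - 9x^3 + 19x^2 + 9x - 20. By the rational root theorem (leading coefficient 1), any rational root is an integer divisor of 20: try ±1, ±2, ... in turn.
Test x = 1: value = 0 ✓, so (x - 1) is a factor.
Synthetic division by (x - 1): bring down 1; 1(1) - 9 = -8; (-8)(1) + 19 = 11; 11(1) + 9 = 20; 20(1) - 20 = 0 → quotient x^3 - 8x^2 + 11x + 20, remainder 0.
Continue with the quotient x^3 - 8x^2 + 11x + 20 (candidates must divide 20; re-test x = 1 first in case it repeats).
Test x = 1: value = 24 ≠ 0.
Test x = -1: value = 0 ✓, so (x + 1) is a factor.
Synthetic division by (x + 1): bring down 1; 1(-1) - 8 = -9; (-9)(-1) + 11 = 20; 20(-1) + 20 = 0 → quotient x^2 - 9x + 20, remainder 0.
Solve the quadratic x^2 - 9x + 20 = 0: discriminant = (-9)^2 - 4(1)(20) = 81 - 80 = 1.
sqrt(1) = 1, so x = (9 ± 1)/2: x = 5 or x = 4.
Collecting all roots found:

x = -1, x = 1, x = 4, x = 5


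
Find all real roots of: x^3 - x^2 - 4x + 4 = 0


Let p(x) = x^3 - x^2 - 4x + 4. By the rational root theorem (leading coefficient 1), any rational root is an integer divisor of 4: try ±1, ±2, ... in turn.
Test x = 1: value = 0 ✓, so (x - 1) is a factor.
Synthetic division by (x - 1): bring down 1; 1(1) - 1 = 0; 0(1) - 4 = -4; (-4)(1) + 4 = 0 → quotient x^2 - 4, remainder 0.
Solve the quadratic x^2 - 4 = 0: discriminant = 0^2 - 4(1)(-4) = 0 + 16 = 16.
sqrt(16) = 4, so x = (0 ± 4)/2: x = 2 or x = -2.

x = -2, x = 1, x = 2


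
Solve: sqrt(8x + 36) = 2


Square both sides: 8x + 36 = 2^2 = 4
8x = 4 - 36 = -32
x = -4
Check: sqrt(8*(-4) + 36) = sqrt(4) = 2 ✓

x = -4


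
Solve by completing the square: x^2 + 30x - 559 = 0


Start: x^2 + 30x - 559 = 0
Move constant: x^2 + 30x = 559
Half of 30 is 15, squared is 225
Add 225 to both sides: x^2 + 30x + 225 = 784
(x + 15)^2 = 784
x + 15 = ±28
x = -15 + 28 = 13 or x = -15 - 28 = -43

x = -43, x = 13


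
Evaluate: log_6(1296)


We need the exponent such that 6^? = 1296
6^4 = 1296
Therefore log_6(1296) = 4

4


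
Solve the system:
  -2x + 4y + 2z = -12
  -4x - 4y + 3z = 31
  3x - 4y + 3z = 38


Using Cramer's rule. Expand each determinant along the first row.
D  = (-2)*[(-4)*3 - 3*(-4)] - 4*[(-4)*3 - 3*3] + 2*[(-4)*(-4) - (-4)*3]
  = (-2)*(0) - 4*(-21) + 2*(28) = 140
Dx = (-12)*[(-4)*3 - 3*(-4)] - 4*[31*3 - 3*38] + 2*[31*(-4) - (-4)*38]
  = (-12)*(0) - 4*(-21) + 2*(28) = 140
Dy = (-2)*[31*3 - 3*38] - (-12)*[(-4)*3 - 3*3] + 2*[(-4)*38 - 31*3]
  = (-2)*(-21) - (-12)*(-21) + 2*(-245) = -700
Dz = (-2)*[(-4)*38 - 31*(-4)] - 4*[(-4)*38 - 31*3] + (-12)*[(-4)*(-4) - (-4)*3]
  = (-2)*(-28) - 4*(-245) + (-12)*(28) = 700
x = Dx/D = 140/140 = 1, y = Dy/D = -700/140 = -5, z = Dz/D = 700/140 = 5
Check eq1: (-2)(1) + (4)(-5) + (2)(5) = -12 = -12 ✓
Check eq2: (-4)(1) + (-4)(-5) + (3)(5) = 31 = 31 ✓
Check eq3: (3)(1) + (-4)(-5) + (3)(5) = 38 = 38 ✓

x = 1, y = -5, z = 5


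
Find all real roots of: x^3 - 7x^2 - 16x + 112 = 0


Let p(x) = x^3 - 7x^2 - 16x + 112. By the rational root theorem (leading coefficient 1), any rational root is an integer divisor of 112: try ±1, ±2, ... in turn.
Test x = 1: value = 90 ≠ 0.
Test x = -1: value = 120 ≠ 0.
Test x = 2: value = 60 ≠ 0.
Test x = -2: value = 108 ≠ 0.
Test x = 4: value = 0 ✓, so (x - 4) is a factor.
Synthetic division by (x - 4): bring down 1; 1(4) - 7 = -3; (-3)(4) - 16 = -28; (-28)(4) + 112 = 0 → quotient x^2 - 3x - 28, remainder 0.
Solve the quadratic x^2 - 3x - 28 = 0: discriminant = (-3)^2 - 4(1)(-28) = 9 + 112 = 121.
sqrt(121) = 11, so x = (3 ± 11)/2: x = 7 or x = -4.

x = -4, x = 4, x = 7


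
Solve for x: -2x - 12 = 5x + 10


Starting with: -2x - 12 = 5x + 10
Move all x terms to left: (-2 - 5)x = 10 + 12
Simplify: -7x = 22
Divide both sides by -7: x = -22/7

x = -22/7


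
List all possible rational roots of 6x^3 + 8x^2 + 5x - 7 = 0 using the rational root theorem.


Rational root theorem: possible roots are ±p/q where:
  p divides the constant term (-7): p ∈ {1, 7}
  q divides the leading coefficient (6): q ∈ {1, 2, 3, 6}

All possible rational roots: -7, -7/2, -7/3, -7/6, -1, -1/2, -1/3, -1/6, 1/6, 1/3, 1/2, 1, 7/6, 7/3, 7/2, 7

-7, -7/2, -7/3, -7/6, -1, -1/2, -1/3, -1/6, 1/6, 1/3, 1/2, 1, 7/6, 7/3, 7/2, 7


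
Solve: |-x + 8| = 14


An absolute value equation |expr| = 14 gives two cases:
Case 1: -x + 8 = 14
  -x = 6, so x = -6
Case 2: -x + 8 = -14
  -x = -22, so x = 22

x = -6, x = 22


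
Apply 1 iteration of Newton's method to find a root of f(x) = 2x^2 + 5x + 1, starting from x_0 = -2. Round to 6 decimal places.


Newton's method: x_(n+1) = x_n - f(x_n)/f'(x_n)
f(x) = 2x^2 + 5x + 1
f'(x) = 4x + 5

Iteration 1:
  f(-2.000000) = -1.000000
  f'(-2.000000) = -3.000000
  x_1 = -2.000000 - (-1.000000)/(-3.000000) = -2.333333

x_1 = -2.333333


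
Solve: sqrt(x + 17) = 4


Square both sides: x + 17 = 4^2 = 16
x = 16 - 17 = -1
x = -1
Check: sqrt(1*(-1) + 17) = sqrt(16) = 4 ✓

x = -1


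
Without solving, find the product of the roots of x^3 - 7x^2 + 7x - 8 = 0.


By Vieta's formulas for x^3 + bx^2 + cx + d = 0:
  r1 + r2 + r3 = -b/a = 7
  r1*r2 + r1*r3 + r2*r3 = c/a = 7
  r1*r2*r3 = -d/a = 8


Product = 8


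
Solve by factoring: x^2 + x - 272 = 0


We need two numbers that multiply to -272 and add to 1.
Those numbers are 17 and -16 (since 17 * (-16) = -272 and 17 + (-16) = 1).
So x^2 + x - 272 = (x + 17)(x - 16) = 0
Setting each factor to zero: x = -17 or x = 16

x = -17, x = 16


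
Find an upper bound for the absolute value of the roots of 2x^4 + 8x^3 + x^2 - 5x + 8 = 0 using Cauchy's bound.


Cauchy's bound: all roots r satisfy |r| <= 1 + max(|a_i/a_n|) for i = 0,...,n-1
where a_n is the leading coefficient.

Coefficients: [2, 8, 1, -5, 8]
Leading coefficient a_n = 2
Ratios |a_i/a_n|: 4, 1/2, 5/2, 4
Maximum ratio: 4
Cauchy's bound: |r| <= 1 + 4 = 5

Upper bound = 5


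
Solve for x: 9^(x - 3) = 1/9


Express both sides with the same base.
1/9 = 9^(-1)
Since the bases match, equate exponents: x - 3 = -1
So x = -1 - (-3) = 2

x = 2


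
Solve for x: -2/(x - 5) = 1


Multiply both sides by (x - 5): -2 = 1(x - 5)
Distribute: -2 = x - 5
x = -2 + 5 = 3
x = 3

x = 3


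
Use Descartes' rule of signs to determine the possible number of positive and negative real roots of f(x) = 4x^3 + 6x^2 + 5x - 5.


Descartes' rule of signs:

For positive roots, count sign changes in f(x) = 4x^3 + 6x^2 + 5x - 5:
Signs of coefficients: +, +, +, -
Number of sign changes: 1
Possible positive real roots: 1

For negative roots, examine f(-x) = -4x^3 + 6x^2 - 5x - 5:
Signs of coefficients: -, +, -, -
Number of sign changes: 2
Possible negative real roots: 2, 0

Positive roots: 1; Negative roots: 2 or 0


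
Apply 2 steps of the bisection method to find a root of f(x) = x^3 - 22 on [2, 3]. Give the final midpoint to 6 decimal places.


f(x) = x^3 - 22
f(2) = -14 < 0
f(3) = 5 > 0

Step 1: midpoint = (2.000000 + 3.000000)/2 = 2.500000
  f(2.500000) = -6.375000
  f(mid) < 0, so root is in [2.500000, 3.000000]

Step 2: midpoint = (2.500000 + 3.000000)/2 = 2.750000
  f(2.750000) = -1.203125
  f(mid) < 0, so root is in [2.750000, 3.000000]

midpoint = 2.750000


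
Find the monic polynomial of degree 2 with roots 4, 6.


A monic polynomial with roots 4, 6 is:
p(x) = (x - 4)(x - 6)
After multiplying by (x - 4): x - 4
After multiplying by (x - 6): x^2 - 10x + 24

x^2 - 10x + 24


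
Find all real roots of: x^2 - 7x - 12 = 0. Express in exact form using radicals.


Using the quadratic formula: x = (-b ± sqrt(b^2 - 4ac)) / (2a)
Here a = 1, b = -7, c = -12
Discriminant = b^2 - 4ac = (-7)^2 - 4(1)(-12) = 49 + 48 = 97
Since discriminant = 97 > 0, there are two real roots.
x = (7 ± sqrt(97)) / 2
Numerically: x ≈ 8.4244 or x ≈ -1.4244

x = (7 + sqrt(97)) / 2 or x = (7 - sqrt(97)) / 2


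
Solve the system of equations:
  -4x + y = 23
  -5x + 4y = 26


Using Cramer's rule:
Determinant D = (-4)(4) - (-5)(1) = -16 + 5 = -11
Dx = (23)(4) - (26)(1) = 92 - 26 = 66
Dy = (-4)(26) - (-5)(23) = -104 + 115 = 11
x = Dx/D = 66/-11 = -6
y = Dy/D = 11/-11 = -1

x = -6, y = -1


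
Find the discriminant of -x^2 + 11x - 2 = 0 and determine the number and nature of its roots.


For ax^2 + bx + c = 0, discriminant D = b^2 - 4ac
Here a = -1, b = 11, c = -2
D = (11)^2 - 4(-1)(-2) = 121 - 8 = 113

D = 113 > 0 but not a perfect square
The equation has 2 distinct real irrational roots.

Discriminant = 113, 2 distinct real irrational roots


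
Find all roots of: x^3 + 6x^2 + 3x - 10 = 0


Let p(x) = x^3 + 6x^2 + 3x - 10. By the rational root theorem (leading coefficient 1), any rational root is an integer divisor of 10: try ±1, ±2, ... in turn.
Test x = 1: value = 0 ✓, so (x - 1) is a factor.
Synthetic division by (x - 1): bring down 1; 1(1) + 6 = 7; 7(1) + 3 = 10; 10(1) - 10 = 0 → quotient x^2 + 7x + 10, remainder 0.
Solve the quadratic x^2 + 7x + 10 = 0: discriminant = 7^2 - 4(1)(10) = 49 - 40 = 9.
sqrt(9) = 3, so x = (-7 ± 3)/2: x = -2 or x = -5.
Collecting all roots found:

x = -5, x = -2, x = 1


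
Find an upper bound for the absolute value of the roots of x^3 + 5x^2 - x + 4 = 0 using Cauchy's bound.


Cauchy's bound: all roots r satisfy |r| <= 1 + max(|a_i/a_n|) for i = 0,...,n-1
where a_n is the leading coefficient.

Coefficients: [1, 5, -1, 4]
Leading coefficient a_n = 1
Ratios |a_i/a_n|: 5, 1, 4
Maximum ratio: 5
Cauchy's bound: |r| <= 1 + 5 = 6

Upper bound = 6


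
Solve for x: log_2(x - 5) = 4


Convert to exponential form: x - 5 = 2^4 = 16
x = 16 + 5 = 21
Check: log_2(21 - 5) = log_2(16) = log_2(16) = 4 ✓

x = 21


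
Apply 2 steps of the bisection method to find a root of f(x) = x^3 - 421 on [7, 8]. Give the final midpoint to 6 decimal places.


f(x) = x^3 - 421
f(7) = -78 < 0
f(8) = 91 > 0

Step 1: midpoint = (7.000000 + 8.000000)/2 = 7.500000
  f(7.500000) = 0.875000
  f(mid) > 0, so root is in [7.000000, 7.500000]

Step 2: midpoint = (7.000000 + 7.500000)/2 = 7.250000
  f(7.250000) = -39.921875
  f(mid) < 0, so root is in [7.250000, 7.500000]

midpoint = 7.250000


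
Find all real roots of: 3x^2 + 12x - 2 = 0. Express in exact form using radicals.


Using the quadratic formula: x = (-b ± sqrt(b^2 - 4ac)) / (2a)
Here a = 3, b = 12, c = -2
Discriminant = b^2 - 4ac = 12^2 - 4(3)(-2) = 144 + 24 = 168
Since discriminant = 168 > 0, there are two real roots.
x = (-12 ± 2*sqrt(42)) / 6
Simplifying: x = (-6 ± sqrt(42)) / 3
Numerically: x ≈ 0.1602 or x ≈ -4.1602

x = (-6 + sqrt(42)) / 3 or x = (-6 - sqrt(42)) / 3


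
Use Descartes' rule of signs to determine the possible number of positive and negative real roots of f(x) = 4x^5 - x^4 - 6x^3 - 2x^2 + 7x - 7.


Descartes' rule of signs:

For positive roots, count sign changes in f(x) = 4x^5 - x^4 - 6x^3 - 2x^2 + 7x - 7:
Signs of coefficients: +, -, -, -, +, -
Number of sign changes: 3
Possible positive real roots: 3, 1

For negative roots, examine f(-x) = -4x^5 - x^4 + 6x^3 - 2x^2 - 7x - 7:
Signs of coefficients: -, -, +, -, -, -
Number of sign changes: 2
Possible negative real roots: 2, 0

Positive roots: 3 or 1; Negative roots: 2 or 0


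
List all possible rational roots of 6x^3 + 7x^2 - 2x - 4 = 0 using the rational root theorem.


Rational root theorem: possible roots are ±p/q where:
  p divides the constant term (-4): p ∈ {1, 2, 4}
  q divides the leading coefficient (6): q ∈ {1, 2, 3, 6}

All possible rational roots: -4, -2, -4/3, -1, -2/3, -1/2, -1/3, -1/6, 1/6, 1/3, 1/2, 2/3, 1, 4/3, 2, 4

-4, -2, -4/3, -1, -2/3, -1/2, -1/3, -1/6, 1/6, 1/3, 1/2, 2/3, 1, 4/3, 2, 4


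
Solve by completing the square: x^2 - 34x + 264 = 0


Start: x^2 - 34x + 264 = 0
Move constant: x^2 - 34x = -264
Half of -34 is -17, squared is 289
Add 289 to both sides: x^2 - 34x + 289 = 25
(x - 17)^2 = 25
x - 17 = ±5
x = 17 + 5 = 22 or x = 17 - 5 = 12

x = 12, x = 22


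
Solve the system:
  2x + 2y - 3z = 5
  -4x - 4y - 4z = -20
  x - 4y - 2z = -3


Using Cramer's rule. Expand each determinant along the first row.
D  = 2*[(-4)*(-2) - (-4)*(-4)] - 2*[(-4)*(-2) - (-4)*1] + (-3)*[(-4)*(-4) - (-4)*1]
  = 2*(-8) - 2*(12) + (-3)*(20) = -100
Dx = 5*[(-4)*(-2) - (-4)*(-4)] - 2*[(-20)*(-2) - (-4)*(-3)] + (-3)*[(-20)*(-4) - (-4)*(-3)]
  = 5*(-8) - 2*(28) + (-3)*(68) = -300
Dy = 2*[(-20)*(-2) - (-4)*(-3)] - 5*[(-4)*(-2) - (-4)*1] + (-3)*[(-4)*(-3) - (-20)*1]
  = 2*(28) - 5*(12) + (-3)*(32) = -100
Dz = 2*[(-4)*(-3) - (-20)*(-4)] - 2*[(-4)*(-3) - (-20)*1] + 5*[(-4)*(-4) - (-4)*1]
  = 2*(-68) - 2*(32) + 5*(20) = -100
x = Dx/D = -300/-100 = 3, y = Dy/D = -100/-100 = 1, z = Dz/D = -100/-100 = 1
Check eq1: (2)(3) + (2)(1) + (-3)(1) = 5 = 5 ✓
Check eq2: (-4)(3) + (-4)(1) + (-4)(1) = -20 = -20 ✓
Check eq3: (1)(3) + (-4)(1) + (-2)(1) = -3 = -3 ✓

x = 3, y = 1, z = 1


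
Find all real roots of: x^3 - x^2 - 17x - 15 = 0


Let p(x) = x^3 - x^2 - 17x - 15. By the rational root theorem (leading coefficient 1), any rational root is an integer divisor of 15: try ±1, ±2, ... in turn.
Test x = 1: value = -32 ≠ 0.
Test x = -1: value = 0 ✓, so (x + 1) is a factor.
Synthetic division by (x + 1): bring down 1; 1(-1) - 1 = -2; (-2)(-1) - 17 = -15; (-15)(-1) - 15 = 0 → quotient x^2 - 2x - 15, remainder 0.
Solve the quadratic x^2 - 2x - 15 = 0: discriminant = (-2)^2 - 4(1)(-15) = 4 + 60 = 64.
sqrt(64) = 8, so x = (2 ± 8)/2: x = 5 or x = -3.

x = -3, x = -1, x = 5


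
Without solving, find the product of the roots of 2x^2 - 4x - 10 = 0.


By Vieta's formulas for ax^2 + bx + c = 0:
  Sum of roots = -b/a
  Product of roots = c/a

Here a = 2, b = -4, c = -10
Sum = -(-4)/2 = 2
Product = -10/2 = -5

Product = -5


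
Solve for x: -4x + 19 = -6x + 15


Starting with: -4x + 19 = -6x + 15
Move all x terms to left: (-4 + 6)x = 15 - 19
Simplify: 2x = -4
Divide both sides by 2: x = -2

x = -2


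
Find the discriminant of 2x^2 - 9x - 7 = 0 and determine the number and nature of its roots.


For ax^2 + bx + c = 0, discriminant D = b^2 - 4ac
Here a = 2, b = -9, c = -7
D = (-9)^2 - 4(2)(-7) = 81 + 56 = 137

D = 137 > 0 but not a perfect square
The equation has 2 distinct real irrational roots.

Discriminant = 137, 2 distinct real irrational roots


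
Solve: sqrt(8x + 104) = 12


Square both sides: 8x + 104 = 12^2 = 144
8x = 144 - 104 = 40
x = 5
Check: sqrt(8*5 + 104) = sqrt(144) = 12 ✓

x = 5


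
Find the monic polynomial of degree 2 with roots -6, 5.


A monic polynomial with roots -6, 5 is:
p(x) = (x + 6)(x - 5)
After multiplying by (x + 6): x + 6
After multiplying by (x - 5): x^2 + x - 30

x^2 + x - 30


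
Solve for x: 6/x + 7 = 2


Subtract 7 from both sides: 6/x = -5
Multiply both sides by x: 6 = -5 * x
Divide by -5: x = -6/5

x = -6/5


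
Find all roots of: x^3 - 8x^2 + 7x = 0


The constant term is 0, so x = 0 is a root. Factor out x:
  x^2 - 8x + 7 = 0
Solve the quadratic x^2 - 8x + 7 = 0: discriminant = (-8)^2 - 4(1)(7) = 64 - 28 = 36.
sqrt(36) = 6, so x = (8 ± 6)/2: x = 7 or x = 1.
Collecting all roots found:

x = 0, x = 1, x = 7


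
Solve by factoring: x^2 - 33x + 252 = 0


We need two numbers that multiply to 252 and add to -33.
Those numbers are -21 and -12 (since (-21) * (-12) = 252 and (-21) + (-12) = -33).
So x^2 - 33x + 252 = (x - 21)(x - 12) = 0
Setting each factor to zero: x = 21 or x = 12

x = 12, x = 21


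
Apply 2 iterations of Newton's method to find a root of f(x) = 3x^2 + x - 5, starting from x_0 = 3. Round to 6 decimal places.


Newton's method: x_(n+1) = x_n - f(x_n)/f'(x_n)
f(x) = 3x^2 + x - 5
f'(x) = 6x + 1

Iteration 1:
  f(3.000000) = 25.000000
  f'(3.000000) = 19.000000
  x_1 = 3.000000 - (25.000000)/(19.000000) = 1.684211

Iteration 2:
  f(1.684211) = 5.193906
  f'(1.684211) = 11.105263
  x_2 = 1.684211 - (5.193906)/(11.105263) = 1.216513

x_2 = 1.216513


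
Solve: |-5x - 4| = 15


An absolute value equation |expr| = 15 gives two cases:
Case 1: -5x - 4 = 15
  -5x = 19, so x = -19/5
Case 2: -5x - 4 = -15
  -5x = -11, so x = 11/5

x = -19/5, x = 11/5


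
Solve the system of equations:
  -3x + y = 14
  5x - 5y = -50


Using Cramer's rule:
Determinant D = (-3)(-5) - (5)(1) = 15 - 5 = 10
Dx = (14)(-5) - (-50)(1) = -70 + 50 = -20
Dy = (-3)(-50) - (5)(14) = 150 - 70 = 80
x = Dx/D = -20/10 = -2
y = Dy/D = 80/10 = 8

x = -2, y = 8


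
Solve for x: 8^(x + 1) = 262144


Express both sides with the same base.
262144 = 8^6
Since the bases match, equate exponents: x + 1 = 6
So x = 6 - (1) = 5

x = 5


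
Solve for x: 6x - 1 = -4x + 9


Starting with: 6x - 1 = -4x + 9
Move all x terms to left: (6 + 4)x = 9 + 1
Simplify: 10x = 10
Divide both sides by 10: x = 1

x = 1


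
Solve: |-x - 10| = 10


An absolute value equation |expr| = 10 gives two cases:
Case 1: -x - 10 = 10
  -x = 20, so x = -20
Case 2: -x - 10 = -10
  -x = 0, so x = 0

x = -20, x = 0


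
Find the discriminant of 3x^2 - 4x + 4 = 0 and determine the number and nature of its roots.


For ax^2 + bx + c = 0, discriminant D = b^2 - 4ac
Here a = 3, b = -4, c = 4
D = (-4)^2 - 4(3)(4) = 16 - 48 = -32

D = -32 < 0
The equation has no real roots (2 complex conjugate roots).

Discriminant = -32, no real roots (2 complex conjugate roots)


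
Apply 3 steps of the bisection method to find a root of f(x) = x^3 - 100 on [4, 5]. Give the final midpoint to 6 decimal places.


f(x) = x^3 - 100
f(4) = -36 < 0
f(5) = 25 > 0

Step 1: midpoint = (4.000000 + 5.000000)/2 = 4.500000
  f(4.500000) = -8.875000
  f(mid) < 0, so root is in [4.500000, 5.000000]

Step 2: midpoint = (4.500000 + 5.000000)/2 = 4.750000
  f(4.750000) = 7.171875
  f(mid) > 0, so root is in [4.500000, 4.750000]

Step 3: midpoint = (4.500000 + 4.750000)/2 = 4.625000
  f(4.625000) = -1.068359
  f(mid) < 0, so root is in [4.625000, 4.750000]

midpoint = 4.625000


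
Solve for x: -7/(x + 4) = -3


Multiply both sides by (x + 4): -7 = -3(x + 4)
Distribute: -7 = -3x - 12
-3x = -7 + 12 = 5
x = -5/3

x = -5/3


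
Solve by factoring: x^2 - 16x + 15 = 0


We need two numbers that multiply to 15 and add to -16.
Those numbers are -1 and -15 (since (-1) * (-15) = 15 and (-1) + (-15) = -16).
So x^2 - 16x + 15 = (x - 1)(x - 15) = 0
Setting each factor to zero: x = 1 or x = 15

x = 1, x = 15


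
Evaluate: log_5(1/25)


We need the exponent such that 5^? = 1/25
5^(-2) = 1/5^2 = 1/25
Therefore log_5(1/25) = -2

-2


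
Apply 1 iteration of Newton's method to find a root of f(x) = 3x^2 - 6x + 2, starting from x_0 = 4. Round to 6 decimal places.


Newton's method: x_(n+1) = x_n - f(x_n)/f'(x_n)
f(x) = 3x^2 - 6x + 2
f'(x) = 6x - 6

Iteration 1:
  f(4.000000) = 26.000000
  f'(4.000000) = 18.000000
  x_1 = 4.000000 - (26.000000)/(18.000000) = 2.555556

x_1 = 2.555556


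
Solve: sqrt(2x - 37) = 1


Square both sides: 2x - 37 = 1^2 = 1
2x = 1 + 37 = 38
x = 19
Check: sqrt(2*19 - 37) = sqrt(1) = 1 ✓

x = 19


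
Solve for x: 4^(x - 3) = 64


Express both sides with the same base.
64 = 4^3
Since the bases match, equate exponents: x - 3 = 3
So x = 3 - (-3) = 6

x = 6


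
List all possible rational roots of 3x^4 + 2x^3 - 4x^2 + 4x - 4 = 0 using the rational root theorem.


Rational root theorem: possible roots are ±p/q where:
  p divides the constant term (-4): p ∈ {1, 2, 4}
  q divides the leading coefficient (3): q ∈ {1, 3}

All possible rational roots: -4, -2, -4/3, -1, -2/3, -1/3, 1/3, 2/3, 1, 4/3, 2, 4

-4, -2, -4/3, -1, -2/3, -1/3, 1/3, 2/3, 1, 4/3, 2, 4


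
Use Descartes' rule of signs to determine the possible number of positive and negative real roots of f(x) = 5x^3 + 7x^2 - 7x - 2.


Descartes' rule of signs:

For positive roots, count sign changes in f(x) = 5x^3 + 7x^2 - 7x - 2:
Signs of coefficients: +, +, -, -
Number of sign changes: 1
Possible positive real roots: 1

For negative roots, examine f(-x) = -5x^3 + 7x^2 + 7x - 2:
Signs of coefficients: -, +, +, -
Number of sign changes: 2
Possible negative real roots: 2, 0

Positive roots: 1; Negative roots: 2 or 0


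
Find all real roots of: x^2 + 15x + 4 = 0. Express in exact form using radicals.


Using the quadratic formula: x = (-b ± sqrt(b^2 - 4ac)) / (2a)
Here a = 1, b = 15, c = 4
Discriminant = b^2 - 4ac = 15^2 - 4(1)(4) = 225 - 16 = 209
Since discriminant = 209 > 0, there are two real roots.
x = (-15 ± sqrt(209)) / 2
Numerically: x ≈ -0.2716 or x ≈ -14.7284

x = (-15 + sqrt(209)) / 2 or x = (-15 - sqrt(209)) / 2


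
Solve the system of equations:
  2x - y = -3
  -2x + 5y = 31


Using Cramer's rule:
Determinant D = (2)(5) - (-2)(-1) = 10 - 2 = 8
Dx = (-3)(5) - (31)(-1) = -15 + 31 = 16
Dy = (2)(31) - (-2)(-3) = 62 - 6 = 56
x = Dx/D = 16/8 = 2
y = Dy/D = 56/8 = 7

x = 2, y = 7


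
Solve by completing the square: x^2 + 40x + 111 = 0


Start: x^2 + 40x + 111 = 0
Move constant: x^2 + 40x = -111
Half of 40 is 20, squared is 400
Add 400 to both sides: x^2 + 40x + 400 = 289
(x + 20)^2 = 289
x + 20 = ±17
x = -20 + 17 = -3 or x = -20 - 17 = -37

x = -37, x = -3


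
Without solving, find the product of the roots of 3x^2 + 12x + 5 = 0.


By Vieta's formulas for ax^2 + bx + c = 0:
  Sum of roots = -b/a
  Product of roots = c/a

Here a = 3, b = 12, c = 5
Sum = -(12)/3 = -4
Product = 5/3 = 5/3

Product = 5/3


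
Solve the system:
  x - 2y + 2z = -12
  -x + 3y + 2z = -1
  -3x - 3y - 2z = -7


Using Cramer's rule. Expand each determinant along the first row.
D  = 1*[3*(-2) - 2*(-3)] - (-2)*[(-1)*(-2) - 2*(-3)] + 2*[(-1)*(-3) - 3*(-3)]
  = 1*(0) - (-2)*(8) + 2*(12) = 40
Dx = (-12)*[3*(-2) - 2*(-3)] - (-2)*[(-1)*(-2) - 2*(-7)] + 2*[(-1)*(-3) - 3*(-7)]
  = (-12)*(0) - (-2)*(16) + 2*(24) = 80
Dy = 1*[(-1)*(-2) - 2*(-7)] - (-12)*[(-1)*(-2) - 2*(-3)] + 2*[(-1)*(-7) - (-1)*(-3)]
  = 1*(16) - (-12)*(8) + 2*(4) = 120
Dz = 1*[3*(-7) - (-1)*(-3)] - (-2)*[(-1)*(-7) - (-1)*(-3)] + (-12)*[(-1)*(-3) - 3*(-3)]
  = 1*(-24) - (-2)*(4) + (-12)*(12) = -160
x = Dx/D = 80/40 = 2, y = Dy/D = 120/40 = 3, z = Dz/D = -160/40 = -4
Check eq1: (1)(2) + (-2)(3) + (2)(-4) = -12 = -12 ✓
Check eq2: (-1)(2) + (3)(3) + (2)(-4) = -1 = -1 ✓
Check eq3: (-3)(2) + (-3)(3) + (-2)(-4) = -7 = -7 ✓

x = 2, y = 3, z = -4


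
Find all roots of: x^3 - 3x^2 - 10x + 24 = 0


Let p(x) = x^3 - 3x^2 - 10x + 24. By the rational root theorem (leading coefficient 1), any rational root is an integer divisor of 24: try ±1, ±2, ... in turn.
Test x = 1: value = 12 ≠ 0.
Test x = -1: value = 30 ≠ 0.
Test x = 2: value = 0 ✓, so (x - 2) is a factor.
Synthetic division by (x - 2): bring down 1; 1(2) - 3 = -1; (-1)(2) - 10 = -12; (-12)(2) + 24 = 0 → quotient x^2 - x - 12, remainder 0.
Solve the quadratic x^2 - x - 12 = 0: discriminant = (-1)^2 - 4(1)(-12) = 1 + 48 = 49.
sqrt(49) = 7, so x = (1 ± 7)/2: x = 4 or x = -3.
Collecting all roots found:

x = -3, x = 2, x = 4


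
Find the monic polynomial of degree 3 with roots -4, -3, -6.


A monic polynomial with roots -4, -3, -6 is:
p(x) = (x + 4)(x + 3)(x + 6)
After multiplying by (x + 4): x + 4
After multiplying by (x + 3): x^2 + 7x + 12
After multiplying by (x + 6): x^3 + 13x^2 + 54x + 72

x^3 + 13x^2 + 54x + 72


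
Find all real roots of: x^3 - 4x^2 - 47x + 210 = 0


Let p(x) = x^3 - 4x^2 - 47x + 210. By the rational root theorem (leading coefficient 1), any rational root is an integer divisor of 210: try ±1, ±2, ... in turn.
Test x = 1: value = 160 ≠ 0.
Test x = -1: value = 252 ≠ 0.
Test x = 2: value = 108 ≠ 0.
Test x = -2: value = 280 ≠ 0.
Test x = 3: value = 60 ≠ 0.
Test x = -3: value = 288 ≠ 0.
Test x = 5: value = 0 ✓, so (x - 5) is a factor.
Synthetic division by (x - 5): bring down 1; 1(5) - 4 = 1; 1(5) - 47 = -42; (-42)(5) + 210 = 0 → quotient x^2 + x - 42, remainder 0.
Solve the quadratic x^2 + x - 42 = 0: discriminant = 1^2 - 4(1)(-42) = 1 + 168 = 169.
sqrt(169) = 13, so x = (-1 ± 13)/2: x = 6 or x = -7.

x = -7, x = 5, x = 6


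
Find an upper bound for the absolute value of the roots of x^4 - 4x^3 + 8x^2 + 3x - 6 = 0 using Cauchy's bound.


Cauchy's bound: all roots r satisfy |r| <= 1 + max(|a_i/a_n|) for i = 0,...,n-1
where a_n is the leading coefficient.

Coefficients: [1, -4, 8, 3, -6]
Leading coefficient a_n = 1
Ratios |a_i/a_n|: 4, 8, 3, 6
Maximum ratio: 8
Cauchy's bound: |r| <= 1 + 8 = 9

Upper bound = 9


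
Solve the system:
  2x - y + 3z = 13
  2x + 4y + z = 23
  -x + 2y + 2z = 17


Using Cramer's rule. Expand each determinant along the first row.
D  = 2*[4*2 - 1*2] - (-1)*[2*2 - 1*(-1)] + 3*[2*2 - 4*(-1)]
  = 2*(6) - (-1)*(5) + 3*(8) = 41
Dx = 13*[4*2 - 1*2] - (-1)*[23*2 - 1*17] + 3*[23*2 - 4*17]
  = 13*(6) - (-1)*(29) + 3*(-22) = 41
Dy = 2*[23*2 - 1*17] - 13*[2*2 - 1*(-1)] + 3*[2*17 - 23*(-1)]
  = 2*(29) - 13*(5) + 3*(57) = 164
Dz = 2*[4*17 - 23*2] - (-1)*[2*17 - 23*(-1)] + 13*[2*2 - 4*(-1)]
  = 2*(22) - (-1)*(57) + 13*(8) = 205
x = Dx/D = 41/41 = 1, y = Dy/D = 164/41 = 4, z = Dz/D = 205/41 = 5
Check eq1: (2)(1) + (-1)(4) + (3)(5) = 13 = 13 ✓
Check eq2: (2)(1) + (4)(4) + (1)(5) = 23 = 23 ✓
Check eq3: (-1)(1) + (2)(4) + (2)(5) = 17 = 17 ✓

x = 1, y = 4, z = 5


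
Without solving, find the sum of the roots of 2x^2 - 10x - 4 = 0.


By Vieta's formulas for ax^2 + bx + c = 0:
  Sum of roots = -b/a
  Product of roots = c/a

Here a = 2, b = -10, c = -4
Sum = -(-10)/2 = 5
Product = -4/2 = -2

Sum = 5


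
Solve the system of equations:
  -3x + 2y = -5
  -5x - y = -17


Using Cramer's rule:
Determinant D = (-3)(-1) - (-5)(2) = 3 + 10 = 13
Dx = (-5)(-1) - (-17)(2) = 5 + 34 = 39
Dy = (-3)(-17) - (-5)(-5) = 51 - 25 = 26
x = Dx/D = 39/13 = 3
y = Dy/D = 26/13 = 2

x = 3, y = 2


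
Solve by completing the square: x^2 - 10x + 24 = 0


Start: x^2 - 10x + 24 = 0
Move constant: x^2 - 10x = -24
Half of -10 is -5, squared is 25
Add 25 to both sides: x^2 - 10x + 25 = 1
(x - 5)^2 = 1
x - 5 = ±1
x = 5 + 1 = 6 or x = 5 - 1 = 4

x = 4, x = 6


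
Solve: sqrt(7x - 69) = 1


Square both sides: 7x - 69 = 1^2 = 1
7x = 1 + 69 = 70
x = 10
Check: sqrt(7*10 - 69) = sqrt(1) = 1 ✓

x = 10


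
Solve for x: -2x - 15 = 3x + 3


Starting with: -2x - 15 = 3x + 3
Move all x terms to left: (-2 - 3)x = 3 + 15
Simplify: -5x = 18
Divide both sides by -5: x = -18/5

x = -18/5


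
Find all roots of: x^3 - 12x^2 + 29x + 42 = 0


Let p(x) = x^3 - 12x^2 + 29x + 42. By the rational root theorem (leading coefficient 1), any rational root is an integer divisor of 42: try ±1, ±2, ... in turn.
Test x = 1: value = 60 ≠ 0.
Test x = -1: value = 0 ✓, so (x + 1) is a factor.
Synthetic division by (x + 1): bring down 1; 1(-1) - 12 = -13; (-13)(-1) + 29 = 42; 42(-1) + 42 = 0 → quotient x^2 - 13x + 42, remainder 0.
Solve the quadratic x^2 - 13x + 42 = 0: discriminant = (-13)^2 - 4(1)(42) = 169 - 168 = 1.
sqrt(1) = 1, so x = (13 ± 1)/2: x = 7 or x = 6.
Collecting all roots found:

x = -1, x = 6, x = 7


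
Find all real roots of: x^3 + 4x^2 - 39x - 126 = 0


Let p(x) = x^3 + 4x^2 - 39x - 126. By the rational root theorem (leading coefficient 1), any rational root is an integer divisor of 126: try ±1, ±2, ... in turn.
Test x = 1: value = -160 ≠ 0.
Test x = -1: value = -84 ≠ 0.
Test x = 2: value = -180 ≠ 0.
Test x = -2: value = -40 ≠ 0.
Test x = 3: value = -180 ≠ 0.
Test x = -3: value = 0 ✓, so (x + 3) is a factor.
Synthetic division by (x + 3): bring down 1; 1(-3) + 4 = 1; 1(-3) - 39 = -42; (-42)(-3) - 126 = 0 → quotient x^2 + x - 42, remainder 0.
Solve the quadratic x^2 + x - 42 = 0: discriminant = 1^2 - 4(1)(-42) = 1 + 168 = 169.
sqrt(169) = 13, so x = (-1 ± 13)/2: x = 6 or x = -7.

x = -7, x = -3, x = 6


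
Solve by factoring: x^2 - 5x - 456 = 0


We need two numbers that multiply to -456 and add to -5.
Those numbers are -24 and 19 (since (-24) * 19 = -456 and (-24) + 19 = -5).
So x^2 - 5x - 456 = (x - 24)(x + 19) = 0
Setting each factor to zero: x = 24 or x = -19

x = -19, x = 24


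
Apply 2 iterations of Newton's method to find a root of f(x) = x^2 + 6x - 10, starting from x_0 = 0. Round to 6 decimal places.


Newton's method: x_(n+1) = x_n - f(x_n)/f'(x_n)
f(x) = x^2 + 6x - 10
f'(x) = 2x + 6

Iteration 1:
  f(0.000000) = -10.000000
  f'(0.000000) = 6.000000
  x_1 = 0.000000 - (-10.000000)/(6.000000) = 1.666667

Iteration 2:
  f(1.666667) = 2.777778
  f'(1.666667) = 9.333333
  x_2 = 1.666667 - (2.777778)/(9.333333) = 1.369048

x_2 = 1.369048
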